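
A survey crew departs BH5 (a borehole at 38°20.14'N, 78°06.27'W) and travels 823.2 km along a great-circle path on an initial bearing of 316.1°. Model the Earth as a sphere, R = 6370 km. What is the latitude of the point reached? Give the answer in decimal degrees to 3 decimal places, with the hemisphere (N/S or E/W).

BH5: φ = +38.33567°, λ = -78.10450°
δ = d/R = 823.2/6370 = 0.129231 rad
φ₂ = arcsin(sin φ₁ cos δ + cos φ₁ sin δ cos θ)
   = arcsin(0.62027·0.99166 + 0.78439·0.12887·0.72055) = 43.46667°
λ₂ = λ₁ + atan2(sin θ sin δ cos φ₁, cos δ − sin φ₁ sin φ₂) = -85.17688°

43.467°N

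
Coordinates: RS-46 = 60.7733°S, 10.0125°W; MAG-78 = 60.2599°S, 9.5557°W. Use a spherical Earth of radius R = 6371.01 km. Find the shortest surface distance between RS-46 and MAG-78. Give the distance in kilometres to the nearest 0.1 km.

62.3 km

Δφ = 0.5134°,  Δλ = 0.4568°
a = sin²(Δφ/2) + cos φ₁ cos φ₂ sin²(Δλ/2) = 0.000024
c = 2·arcsin(√a) = 0.009782 rad = 0.5605°
d = R·c = 6371.01 × 0.009782 = 62.3 km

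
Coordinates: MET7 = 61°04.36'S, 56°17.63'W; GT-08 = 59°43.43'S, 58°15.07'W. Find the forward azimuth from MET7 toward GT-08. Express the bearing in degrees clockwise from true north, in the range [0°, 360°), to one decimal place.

323.5°

MET7: φ = -61.07267°, λ = -56.29383°
GT-08: φ = -59.72383°, λ = -58.25117°
Δλ = -1.9573°
y = sin Δλ · cos φ₂ = -0.017220
x = cos φ₁ sin φ₂ − sin φ₁ cos φ₂ cos Δλ = 0.023282
θ = atan2(y, x) = -36.4877° → 323.5123° (mod 360°)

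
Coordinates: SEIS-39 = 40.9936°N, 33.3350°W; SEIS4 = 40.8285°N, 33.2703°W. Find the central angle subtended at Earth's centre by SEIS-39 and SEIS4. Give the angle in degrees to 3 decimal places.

0.172°

Δφ = -0.1651°,  Δλ = 0.0647°
a = sin²(Δφ/2) + cos φ₁ cos φ₂ sin²(Δλ/2) = 0.000002
c = 2·arcsin(√a) = 0.003005 rad = 0.1722°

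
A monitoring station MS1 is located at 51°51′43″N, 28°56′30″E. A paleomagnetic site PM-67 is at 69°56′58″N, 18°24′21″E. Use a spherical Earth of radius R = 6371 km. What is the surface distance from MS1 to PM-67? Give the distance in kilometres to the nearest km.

2083 km

MS1: φ = +51.86194°, λ = +28.94167°
PM-67: φ = +69.94944°, λ = +18.40583°
Δφ = 18.0875°,  Δλ = -10.5358°
a = sin²(Δφ/2) + cos φ₁ cos φ₂ sin²(Δλ/2) = 0.026493
c = 2·arcsin(√a) = 0.326989 rad = 18.7351°
d = R·c = 6371 × 0.326989 = 2083.2 km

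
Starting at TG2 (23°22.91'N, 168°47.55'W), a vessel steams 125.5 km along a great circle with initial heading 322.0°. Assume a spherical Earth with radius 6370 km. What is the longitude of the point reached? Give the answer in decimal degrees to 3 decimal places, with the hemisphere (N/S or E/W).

TG2: φ = +23.38183°, λ = -168.79250°
δ = d/R = 125.5/6370 = 0.019702 rad
φ₂ = arcsin(sin φ₁ cos δ + cos φ₁ sin δ cos θ)
   = arcsin(0.39686·0.99981 + 0.91788·0.01970·0.78801) = 24.26950°
λ₂ = λ₁ + atan2(sin θ sin δ cos φ₁, cos δ − sin φ₁ sin φ₂) = -169.55482°

169.555°W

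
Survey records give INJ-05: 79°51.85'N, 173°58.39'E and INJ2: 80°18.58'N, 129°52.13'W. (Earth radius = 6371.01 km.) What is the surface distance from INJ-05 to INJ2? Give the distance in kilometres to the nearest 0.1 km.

1034.6 km

INJ-05: φ = +79.86417°, λ = +173.97317°
INJ2: φ = +80.30967°, λ = -129.86883°
Δφ = 0.4455°,  Δλ = 56.1580°
a = sin²(Δφ/2) + cos φ₁ cos φ₂ sin²(Δλ/2) = 0.006578
c = 2·arcsin(√a) = 0.162385 rad = 9.3040°
d = R·c = 6371.01 × 0.162385 = 1034.6 km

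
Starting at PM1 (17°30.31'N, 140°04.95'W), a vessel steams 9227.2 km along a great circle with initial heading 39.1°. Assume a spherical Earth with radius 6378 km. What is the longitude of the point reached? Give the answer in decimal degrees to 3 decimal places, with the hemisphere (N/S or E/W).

39.793°W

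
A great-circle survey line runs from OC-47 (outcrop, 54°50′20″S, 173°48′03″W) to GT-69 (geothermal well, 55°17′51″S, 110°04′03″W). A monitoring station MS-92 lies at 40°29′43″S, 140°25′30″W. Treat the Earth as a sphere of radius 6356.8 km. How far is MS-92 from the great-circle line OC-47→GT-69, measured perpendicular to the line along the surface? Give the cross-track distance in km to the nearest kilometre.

OC-47: φ = -54.83889°, λ = -173.80083°
GT-69: φ = -55.29750°, λ = -110.06750°
MS-92: φ = -40.49528°, λ = -140.42500°
δ₁₃ = central angle OC-47→MS-92 = 0.458757 rad  (haversine)
θ₁₃ = bearing OC-47→MS-92 = 70.859°,  θ₁₂ = bearing OC-47→GT-69 = 117.650°
dₓₜ = R·arcsin(sin δ₁₃ · sin(θ₁₃ − θ₁₂)) = 6356.8·arcsin(0.44283·sin(-46.791°)) = -2089.152 km
|dₓₜ| = 2089.152 km

2089 km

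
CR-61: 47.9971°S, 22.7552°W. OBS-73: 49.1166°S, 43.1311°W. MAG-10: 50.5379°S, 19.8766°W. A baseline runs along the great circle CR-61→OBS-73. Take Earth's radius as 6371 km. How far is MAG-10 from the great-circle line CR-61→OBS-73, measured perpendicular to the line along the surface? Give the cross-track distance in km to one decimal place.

323.3 km

δ₁₃ = central angle CR-61→MAG-10 = 0.055139 rad  (haversine)
θ₁₃ = bearing CR-61→MAG-10 = 144.608°,  θ₁₂ = bearing CR-61→OBS-73 = 257.632°
dₓₜ = R·arcsin(sin δ₁₃ · sin(θ₁₃ − θ₁₂)) = 6371·arcsin(0.05511·sin(-113.024°)) = -323.280 km
|dₓₜ| = 323.280 km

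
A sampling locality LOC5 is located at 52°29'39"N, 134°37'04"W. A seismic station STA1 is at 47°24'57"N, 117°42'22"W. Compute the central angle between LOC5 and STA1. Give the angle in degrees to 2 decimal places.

LOC5: φ = +52.49417°, λ = -134.61778°
STA1: φ = +47.41583°, λ = -117.70611°
Δφ = -5.0783°,  Δλ = 16.9117°
a = sin²(Δφ/2) + cos φ₁ cos φ₂ sin²(Δλ/2) = 0.010871
c = 2·arcsin(√a) = 0.208908 rad = 11.9695°

11.97°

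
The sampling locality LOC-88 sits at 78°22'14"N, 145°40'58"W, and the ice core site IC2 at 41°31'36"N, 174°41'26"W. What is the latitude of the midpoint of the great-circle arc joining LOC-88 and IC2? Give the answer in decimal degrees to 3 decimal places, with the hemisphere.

60.478°N

LOC-88: φ = +78.37056°, λ = -145.68278°
IC2: φ = +41.52667°, λ = -174.69056°
Bx = cos φ₂ cos Δλ = 0.654732,  By = cos φ₂ sin Δλ = -0.363040
φₘ = atan2(sin φ₁ + sin φ₂, √((cos φ₁ + Bx)² + By²)) = 60.47770°
λₘ = λ₁ + atan2(By, cos φ₁ + Bx) = -168.65764°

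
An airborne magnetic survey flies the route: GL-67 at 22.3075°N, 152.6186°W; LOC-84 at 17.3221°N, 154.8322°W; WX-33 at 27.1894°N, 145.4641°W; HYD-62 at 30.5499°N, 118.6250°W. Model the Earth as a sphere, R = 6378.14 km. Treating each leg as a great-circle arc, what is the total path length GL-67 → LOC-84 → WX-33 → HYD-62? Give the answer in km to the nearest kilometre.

4699 km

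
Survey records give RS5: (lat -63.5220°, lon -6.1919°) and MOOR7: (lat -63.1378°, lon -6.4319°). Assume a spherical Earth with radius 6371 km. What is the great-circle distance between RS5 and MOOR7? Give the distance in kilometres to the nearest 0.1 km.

44.4 km

Δφ = 0.3842°,  Δλ = -0.2400°
a = sin²(Δφ/2) + cos φ₁ cos φ₂ sin²(Δλ/2) = 0.000012
c = 2·arcsin(√a) = 0.006964 rad = 0.3990°
d = R·c = 6371 × 0.006964 = 44.4 km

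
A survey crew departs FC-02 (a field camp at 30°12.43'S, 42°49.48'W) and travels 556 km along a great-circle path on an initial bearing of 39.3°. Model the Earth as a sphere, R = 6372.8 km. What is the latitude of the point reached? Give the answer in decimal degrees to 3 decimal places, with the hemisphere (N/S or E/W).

FC-02: φ = -30.20717°, λ = -42.82467°
δ = d/R = 556/6372.8 = 0.087246 rad
φ₂ = arcsin(sin φ₁ cos δ + cos φ₁ sin δ cos θ)
   = arcsin(-0.50313·0.99620 + 0.86421·0.08714·0.77384) = -26.29173°
λ₂ = λ₁ + atan2(sin θ sin δ cos φ₁, cos δ − sin φ₁ sin φ₂) = -39.29543°

26.292°S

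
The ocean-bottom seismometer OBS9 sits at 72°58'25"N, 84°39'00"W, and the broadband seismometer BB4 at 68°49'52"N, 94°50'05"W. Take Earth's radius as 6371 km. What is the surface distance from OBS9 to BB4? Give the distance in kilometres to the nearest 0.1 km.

589.6 km

OBS9: φ = +72.97361°, λ = -84.65000°
BB4: φ = +68.83111°, λ = -94.83472°
Δφ = -4.1425°,  Δλ = -10.1847°
a = sin²(Δφ/2) + cos φ₁ cos φ₂ sin²(Δλ/2) = 0.002139
c = 2·arcsin(√a) = 0.092539 rad = 5.3021°
d = R·c = 6371 × 0.092539 = 589.6 km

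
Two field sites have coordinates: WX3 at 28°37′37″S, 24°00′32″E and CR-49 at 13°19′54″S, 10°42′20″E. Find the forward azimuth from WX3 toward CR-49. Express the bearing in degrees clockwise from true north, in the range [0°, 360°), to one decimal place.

318.3°

WX3: φ = -28.62694°, λ = +24.00889°
CR-49: φ = -13.33167°, λ = +10.70556°
Δλ = -13.3033°
y = sin Δλ · cos φ₂ = -0.223905
x = cos φ₁ sin φ₂ − sin φ₁ cos φ₂ cos Δλ = 0.251283
θ = atan2(y, x) = -41.7025° → 318.2975° (mod 360°)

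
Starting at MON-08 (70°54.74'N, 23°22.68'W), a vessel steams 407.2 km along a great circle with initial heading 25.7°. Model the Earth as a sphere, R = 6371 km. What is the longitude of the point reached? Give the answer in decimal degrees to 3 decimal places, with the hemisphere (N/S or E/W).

17.563°W

MON-08: φ = +70.91233°, λ = -23.37800°
δ = d/R = 407.2/6371 = 0.063915 rad
φ₂ = arcsin(sin φ₁ cos δ + cos φ₁ sin δ cos θ)
   = arcsin(0.94502·0.99796 + 0.32701·0.06387·0.90108) = 74.13539°
λ₂ = λ₁ + atan2(sin θ sin δ cos φ₁, cos δ − sin φ₁ sin φ₂) = -17.56262°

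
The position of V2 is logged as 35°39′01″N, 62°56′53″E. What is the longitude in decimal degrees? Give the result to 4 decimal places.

62.9481°E

62° + 56′/60 + 53″/3600 = 62 + 0.93333 + 0.01472 = 62.9481°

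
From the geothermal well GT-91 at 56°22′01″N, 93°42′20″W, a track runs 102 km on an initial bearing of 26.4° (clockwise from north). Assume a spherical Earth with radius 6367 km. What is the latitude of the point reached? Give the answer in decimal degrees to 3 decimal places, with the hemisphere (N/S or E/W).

GT-91: φ = +56.36694°, λ = -93.70556°
δ = d/R = 102/6367 = 0.016020 rad
φ₂ = arcsin(sin φ₁ cos δ + cos φ₁ sin δ cos θ)
   = arcsin(0.83260·0.99987 + 0.55387·0.01602·0.89571) = 57.18686°
λ₂ = λ₁ + atan2(sin θ sin δ cos φ₁, cos δ − sin φ₁ sin φ₂) = -92.95243°

57.187°N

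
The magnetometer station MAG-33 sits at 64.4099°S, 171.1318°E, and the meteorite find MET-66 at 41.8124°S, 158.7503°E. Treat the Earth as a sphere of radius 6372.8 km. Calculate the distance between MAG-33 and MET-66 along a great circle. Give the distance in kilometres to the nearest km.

2635 km

Δφ = 22.5975°,  Δλ = -12.3815°
a = sin²(Δφ/2) + cos φ₁ cos φ₂ sin²(Δλ/2) = 0.042130
c = 2·arcsin(√a) = 0.413452 rad = 23.6891°
d = R·c = 6372.8 × 0.413452 = 2634.8 km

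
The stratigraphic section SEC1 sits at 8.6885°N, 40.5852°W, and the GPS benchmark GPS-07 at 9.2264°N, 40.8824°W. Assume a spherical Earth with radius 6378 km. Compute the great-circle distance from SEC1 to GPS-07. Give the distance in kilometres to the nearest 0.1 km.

Δφ = 0.5379°,  Δλ = -0.2972°
a = sin²(Δφ/2) + cos φ₁ cos φ₂ sin²(Δλ/2) = 0.000029
c = 2·arcsin(√a) = 0.010695 rad = 0.6128°
d = R·c = 6378 × 0.010695 = 68.2 km

68.2 km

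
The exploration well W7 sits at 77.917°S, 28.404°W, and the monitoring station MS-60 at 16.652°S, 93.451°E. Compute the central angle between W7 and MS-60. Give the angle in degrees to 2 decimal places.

Δφ = 61.2650°,  Δλ = 121.8550°
a = sin²(Δφ/2) + cos φ₁ cos φ₂ sin²(Δλ/2) = 0.412818
c = 2·arcsin(√a) = 1.395536 rad = 79.9583°

79.96°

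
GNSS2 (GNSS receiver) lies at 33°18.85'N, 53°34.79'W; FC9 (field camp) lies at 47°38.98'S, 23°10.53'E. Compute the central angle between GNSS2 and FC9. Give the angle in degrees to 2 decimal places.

106.08°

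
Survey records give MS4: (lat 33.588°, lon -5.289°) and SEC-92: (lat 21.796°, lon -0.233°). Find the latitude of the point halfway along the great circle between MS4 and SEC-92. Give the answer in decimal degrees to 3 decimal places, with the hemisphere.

Bx = cos φ₂ cos Δλ = 0.924899,  By = cos φ₂ sin Δλ = 0.081829
φₘ = atan2(sin φ₁ + sin φ₂, √((cos φ₁ + Bx)² + By²)) = 27.71490°
λₘ = λ₁ + atan2(By, cos φ₁ + Bx) = -2.62390°

27.715°N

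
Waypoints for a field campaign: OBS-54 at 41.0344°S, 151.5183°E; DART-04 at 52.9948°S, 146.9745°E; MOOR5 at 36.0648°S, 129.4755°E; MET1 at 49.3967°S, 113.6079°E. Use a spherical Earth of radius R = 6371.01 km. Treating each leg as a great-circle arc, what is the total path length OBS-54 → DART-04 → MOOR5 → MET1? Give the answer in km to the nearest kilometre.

5659 km

OBS-54→DART-04: c = 0.215526 rad, d = 1373.12 km
DART-04→MOOR5: c = 0.364939 rad, d = 2325.03 km
MOOR5→MET1: c = 0.307793 rad, d = 1960.95 km
Total = 1373.12 + 2325.03 + 1960.95 = 5659.10 km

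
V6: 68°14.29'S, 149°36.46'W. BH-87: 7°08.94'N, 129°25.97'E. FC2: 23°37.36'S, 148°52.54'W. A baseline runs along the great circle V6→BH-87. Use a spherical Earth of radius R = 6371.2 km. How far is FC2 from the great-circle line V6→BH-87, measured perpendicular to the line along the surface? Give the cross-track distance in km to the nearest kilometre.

V6: φ = -68.23817°, λ = -149.60767°
BH-87: φ = +7.14900°, λ = +129.43283°
FC2: φ = -23.62267°, λ = -148.87567°
δ₁₃ = central angle V6→FC2 = 0.778727 rad  (haversine)
θ₁₃ = bearing V6→FC2 = 0.955°,  θ₁₂ = bearing V6→BH-87 = 281.026°
dₓₜ = R·arcsin(sin δ₁₃ · sin(θ₁₃ − θ₁₂)) = 6371.2·arcsin(0.70237·sin(-280.071°)) = 4865.262 km
|dₓₜ| = 4865.262 km

4865 km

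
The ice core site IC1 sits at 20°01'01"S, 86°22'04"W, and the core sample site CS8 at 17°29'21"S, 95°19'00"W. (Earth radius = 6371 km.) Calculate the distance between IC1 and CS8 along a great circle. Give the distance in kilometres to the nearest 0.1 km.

IC1: φ = -20.01694°, λ = -86.36778°
CS8: φ = -17.48917°, λ = -95.31667°
Δφ = 2.5278°,  Δλ = -8.9489°
a = sin²(Δφ/2) + cos φ₁ cos φ₂ sin²(Δλ/2) = 0.005941
c = 2·arcsin(√a) = 0.154306 rad = 8.8411°
d = R·c = 6371 × 0.154306 = 983.1 km

983.1 km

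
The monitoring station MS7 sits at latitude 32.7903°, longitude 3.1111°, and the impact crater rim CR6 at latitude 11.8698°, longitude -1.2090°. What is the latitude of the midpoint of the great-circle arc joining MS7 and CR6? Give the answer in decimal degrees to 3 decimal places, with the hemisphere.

22.344°N

Bx = cos φ₂ cos Δλ = 0.975837,  By = cos φ₂ sin Δλ = -0.073718
φₘ = atan2(sin φ₁ + sin φ₂, √((cos φ₁ + Bx)² + By²)) = 22.34428°
λₘ = λ₁ + atan2(By, cos φ₁ + Bx) = 0.78717°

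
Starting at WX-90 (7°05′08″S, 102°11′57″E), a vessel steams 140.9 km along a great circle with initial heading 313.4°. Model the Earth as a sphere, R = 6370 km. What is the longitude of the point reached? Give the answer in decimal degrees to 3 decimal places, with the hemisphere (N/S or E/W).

WX-90: φ = -7.08556°, λ = +102.19917°
δ = d/R = 140.9/6370 = 0.022119 rad
φ₂ = arcsin(sin φ₁ cos δ + cos φ₁ sin δ cos θ)
   = arcsin(-0.12335·0.99976 + 0.99236·0.02212·0.68709) = -6.21390°
λ₂ = λ₁ + atan2(sin θ sin δ cos φ₁, cos δ − sin φ₁ sin φ₂) = 101.27294°

101.273°E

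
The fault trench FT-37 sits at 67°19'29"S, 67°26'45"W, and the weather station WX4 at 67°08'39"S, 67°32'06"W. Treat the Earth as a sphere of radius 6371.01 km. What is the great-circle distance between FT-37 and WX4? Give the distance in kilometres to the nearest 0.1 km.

20.4 km

FT-37: φ = -67.32472°, λ = -67.44583°
WX4: φ = -67.14417°, λ = -67.53500°
Δφ = 0.1806°,  Δλ = -0.0892°
a = sin²(Δφ/2) + cos φ₁ cos φ₂ sin²(Δλ/2) = 0.000003
c = 2·arcsin(√a) = 0.003208 rad = 0.1838°
d = R·c = 6371.01 × 0.003208 = 20.4 km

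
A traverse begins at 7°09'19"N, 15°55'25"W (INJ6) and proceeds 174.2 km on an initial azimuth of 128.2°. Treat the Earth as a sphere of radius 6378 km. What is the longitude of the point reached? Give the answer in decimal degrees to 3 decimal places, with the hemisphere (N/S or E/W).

14.687°W

INJ6: φ = +7.15528°, λ = -15.92361°
δ = d/R = 174.2/6378 = 0.027313 rad
φ₂ = arcsin(sin φ₁ cos δ + cos φ₁ sin δ cos θ)
   = arcsin(0.12456·0.99963 + 0.99221·0.02731·-0.61841) = 6.18595°
λ₂ = λ₁ + atan2(sin θ sin δ cos φ₁, cos δ − sin φ₁ sin φ₂) = -14.68668°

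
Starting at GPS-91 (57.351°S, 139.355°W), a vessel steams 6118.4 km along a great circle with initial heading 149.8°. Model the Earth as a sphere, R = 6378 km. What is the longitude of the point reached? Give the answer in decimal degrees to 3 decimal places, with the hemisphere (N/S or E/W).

δ = d/R = 6118.4/6378 = 0.959298 rad
φ₂ = arcsin(sin φ₁ cos δ + cos φ₁ sin δ cos θ)
   = arcsin(-0.84199·0.57410 + 0.53949·0.81879·-0.86427) = -59.90081°
λ₂ = λ₁ + atan2(sin θ sin δ cos φ₁, cos δ − sin φ₁ sin φ₂) = -14.56739°

14.567°W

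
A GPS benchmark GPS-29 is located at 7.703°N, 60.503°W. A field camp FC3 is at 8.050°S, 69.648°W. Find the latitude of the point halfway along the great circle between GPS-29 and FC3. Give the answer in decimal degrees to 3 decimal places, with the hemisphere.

Bx = cos φ₂ cos Δλ = 0.977561,  By = cos φ₂ sin Δλ = -0.157367
φₘ = atan2(sin φ₁ + sin φ₂, √((cos φ₁ + Bx)² + By²)) = -0.17405°
λₘ = λ₁ + atan2(By, cos φ₁ + Bx) = -65.07358°

0.174°S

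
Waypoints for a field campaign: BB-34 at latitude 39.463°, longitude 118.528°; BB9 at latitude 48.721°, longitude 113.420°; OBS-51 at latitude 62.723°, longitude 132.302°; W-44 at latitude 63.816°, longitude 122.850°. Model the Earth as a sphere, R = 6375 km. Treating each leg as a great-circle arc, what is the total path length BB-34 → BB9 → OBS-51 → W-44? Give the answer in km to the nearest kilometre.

BB-34→BB9: c = 0.173705 rad, d = 1107.37 km
BB9→OBS-51: c = 0.304433 rad, d = 1940.76 km
OBS-51→W-44: c = 0.076536 rad, d = 487.92 km
Total = 1107.37 + 1940.76 + 487.92 = 3536.05 km

3536 km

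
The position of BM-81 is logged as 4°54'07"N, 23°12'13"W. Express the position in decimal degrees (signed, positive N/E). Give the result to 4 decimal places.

lat: 4.9019° N → +4.9019°
lon: 23.2036° W → -23.2036°

+4.9019°, -23.2036°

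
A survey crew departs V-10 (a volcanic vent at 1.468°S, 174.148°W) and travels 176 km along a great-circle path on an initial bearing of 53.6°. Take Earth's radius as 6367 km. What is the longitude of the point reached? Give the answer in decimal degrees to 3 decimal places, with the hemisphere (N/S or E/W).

172.873°W

δ = d/R = 176/6367 = 0.027643 rad
φ₂ = arcsin(sin φ₁ cos δ + cos φ₁ sin δ cos θ)
   = arcsin(-0.02562·0.99962 + 0.99967·0.02764·0.59342) = -0.52786°
λ₂ = λ₁ + atan2(sin θ sin δ cos φ₁, cos δ − sin φ₁ sin φ₂) = -172.87321°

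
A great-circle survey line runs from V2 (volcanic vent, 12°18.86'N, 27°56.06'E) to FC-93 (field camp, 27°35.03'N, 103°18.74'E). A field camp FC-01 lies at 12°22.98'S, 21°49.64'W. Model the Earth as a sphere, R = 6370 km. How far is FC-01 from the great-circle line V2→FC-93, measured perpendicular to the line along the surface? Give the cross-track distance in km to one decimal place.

V2: φ = +12.31433°, λ = +27.93433°
FC-93: φ = +27.58383°, λ = +103.31233°
FC-01: φ = -12.38300°, λ = -21.82733°
δ₁₃ = central angle V2→FC-01 = 0.963452 rad  (haversine)
θ₁₃ = bearing V2→FC-01 = 245.228°,  θ₁₂ = bearing V2→FC-93 = 64.740°
dₓₜ = R·arcsin(sin δ₁₃ · sin(θ₁₃ − θ₁₂)) = 6370·arcsin(0.82117·sin(180.488°)) = -44.585 km
|dₓₜ| = 44.585 km

44.6 km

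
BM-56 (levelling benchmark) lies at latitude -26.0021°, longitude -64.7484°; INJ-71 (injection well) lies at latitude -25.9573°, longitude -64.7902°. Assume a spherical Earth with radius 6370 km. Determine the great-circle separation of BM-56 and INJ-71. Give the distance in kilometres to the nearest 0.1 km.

Δφ = 0.0448°,  Δλ = -0.0418°
a = sin²(Δφ/2) + cos φ₁ cos φ₂ sin²(Δλ/2) = 0.000000
c = 2·arcsin(√a) = 0.001021 rad = 0.0585°
d = R·c = 6370 × 0.001021 = 6.5 km

6.5 km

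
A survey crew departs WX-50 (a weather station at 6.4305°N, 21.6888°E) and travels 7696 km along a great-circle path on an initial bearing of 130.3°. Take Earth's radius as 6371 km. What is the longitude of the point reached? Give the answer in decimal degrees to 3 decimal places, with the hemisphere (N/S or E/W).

81.165°E

δ = d/R = 7696/6371 = 1.207974 rad
φ₂ = arcsin(sin φ₁ cos δ + cos φ₁ sin δ cos θ)
   = arcsin(0.11200·0.35491 + 0.99371·0.93490·-0.64679) = -34.13390°
λ₂ = λ₁ + atan2(sin θ sin δ cos φ₁, cos δ − sin φ₁ sin φ₂) = 81.16462°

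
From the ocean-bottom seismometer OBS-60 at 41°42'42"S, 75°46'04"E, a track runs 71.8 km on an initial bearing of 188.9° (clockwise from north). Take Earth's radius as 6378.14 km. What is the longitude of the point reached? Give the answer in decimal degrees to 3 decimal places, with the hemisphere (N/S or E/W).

OBS-60: φ = -41.71167°, λ = +75.76778°
δ = d/R = 71.8/6378.14 = 0.011257 rad
φ₂ = arcsin(sin φ₁ cos δ + cos φ₁ sin δ cos θ)
   = arcsin(-0.66538·0.99994 + 0.74650·0.01126·-0.98796) = -42.34881°
λ₂ = λ₁ + atan2(sin θ sin δ cos φ₁, cos δ − sin φ₁ sin φ₂) = 75.63276°

75.633°E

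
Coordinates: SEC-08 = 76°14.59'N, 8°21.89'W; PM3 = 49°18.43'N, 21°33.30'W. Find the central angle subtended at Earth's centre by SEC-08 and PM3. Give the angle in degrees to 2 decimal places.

27.45°

SEC-08: φ = +76.24317°, λ = -8.36483°
PM3: φ = +49.30717°, λ = -21.55500°
Δφ = -26.9360°,  Δλ = -13.1902°
a = sin²(Δφ/2) + cos φ₁ cos φ₂ sin²(Δλ/2) = 0.056289
c = 2·arcsin(√a) = 0.479073 rad = 27.4489°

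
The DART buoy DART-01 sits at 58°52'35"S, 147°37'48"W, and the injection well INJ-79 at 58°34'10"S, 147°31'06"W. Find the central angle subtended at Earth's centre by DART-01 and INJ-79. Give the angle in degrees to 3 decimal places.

0.312°

DART-01: φ = -58.87639°, λ = -147.63000°
INJ-79: φ = -58.56944°, λ = -147.51833°
Δφ = 0.3069°,  Δλ = 0.1117°
a = sin²(Δφ/2) + cos φ₁ cos φ₂ sin²(Δλ/2) = 0.000007
c = 2·arcsin(√a) = 0.005452 rad = 0.3124°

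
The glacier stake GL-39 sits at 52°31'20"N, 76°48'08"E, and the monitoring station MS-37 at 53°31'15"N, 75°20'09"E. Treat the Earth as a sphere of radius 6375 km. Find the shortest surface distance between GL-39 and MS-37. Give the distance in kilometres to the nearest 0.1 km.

148.2 km

GL-39: φ = +52.52222°, λ = +76.80222°
MS-37: φ = +53.52083°, λ = +75.33583°
Δφ = 0.9986°,  Δλ = -1.4664°
a = sin²(Δφ/2) + cos φ₁ cos φ₂ sin²(Δλ/2) = 0.000135
c = 2·arcsin(√a) = 0.023253 rad = 1.3323°
d = R·c = 6375 × 0.023253 = 148.2 km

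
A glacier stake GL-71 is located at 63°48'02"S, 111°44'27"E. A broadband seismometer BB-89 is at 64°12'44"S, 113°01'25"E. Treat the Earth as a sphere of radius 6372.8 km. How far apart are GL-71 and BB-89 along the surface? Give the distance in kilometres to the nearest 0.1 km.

GL-71: φ = -63.80056°, λ = +111.74083°
BB-89: φ = -64.21222°, λ = +113.02361°
Δφ = -0.4117°,  Δλ = 1.2828°
a = sin²(Δφ/2) + cos φ₁ cos φ₂ sin²(Δλ/2) = 0.000037
c = 2·arcsin(√a) = 0.012161 rad = 0.6968°
d = R·c = 6372.8 × 0.012161 = 77.5 km

77.5 km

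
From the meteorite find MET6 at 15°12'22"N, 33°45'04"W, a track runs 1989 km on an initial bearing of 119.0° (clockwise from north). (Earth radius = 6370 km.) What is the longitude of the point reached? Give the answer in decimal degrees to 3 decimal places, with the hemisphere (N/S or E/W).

MET6: φ = +15.20611°, λ = -33.75111°
δ = d/R = 1989/6370 = 0.312245 rad
φ₂ = arcsin(sin φ₁ cos δ + cos φ₁ sin δ cos θ)
   = arcsin(0.26229·0.95165 + 0.96499·0.30720·-0.48481) = 6.07857°
λ₂ = λ₁ + atan2(sin θ sin δ cos φ₁, cos δ − sin φ₁ sin φ₂) = -18.07502°

18.075°W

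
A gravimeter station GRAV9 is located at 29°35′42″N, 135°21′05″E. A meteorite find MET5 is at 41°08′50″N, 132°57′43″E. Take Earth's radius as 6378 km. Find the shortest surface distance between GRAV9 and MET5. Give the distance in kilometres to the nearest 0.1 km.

1304.0 km

GRAV9: φ = +29.59500°, λ = +135.35139°
MET5: φ = +41.14722°, λ = +132.96194°
Δφ = 11.5522°,  Δλ = -2.3894°
a = sin²(Δφ/2) + cos φ₁ cos φ₂ sin²(Δλ/2) = 0.010413
c = 2·arcsin(√a) = 0.204448 rad = 11.7140°
d = R·c = 6378 × 0.204448 = 1304.0 km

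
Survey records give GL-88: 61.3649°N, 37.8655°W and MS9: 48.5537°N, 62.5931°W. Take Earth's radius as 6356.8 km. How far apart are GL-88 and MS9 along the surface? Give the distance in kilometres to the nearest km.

2098 km

Δφ = -12.8112°,  Δλ = -24.7276°
a = sin²(Δφ/2) + cos φ₁ cos φ₂ sin²(Δλ/2) = 0.026990
c = 2·arcsin(√a) = 0.330069 rad = 18.9116°
d = R·c = 6356.8 × 0.330069 = 2098.2 km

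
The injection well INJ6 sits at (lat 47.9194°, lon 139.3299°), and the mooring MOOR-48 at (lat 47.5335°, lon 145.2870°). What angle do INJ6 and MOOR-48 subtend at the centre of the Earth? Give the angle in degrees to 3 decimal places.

Δφ = -0.3859°,  Δλ = 5.9571°
a = sin²(Δφ/2) + cos φ₁ cos φ₂ sin²(Δλ/2) = 0.001233
c = 2·arcsin(√a) = 0.070244 rad = 4.0247°

4.025°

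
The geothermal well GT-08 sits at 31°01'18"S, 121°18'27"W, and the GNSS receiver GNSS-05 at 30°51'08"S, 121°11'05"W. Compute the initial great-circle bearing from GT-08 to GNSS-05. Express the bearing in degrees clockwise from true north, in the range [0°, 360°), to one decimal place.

GT-08: φ = -31.02167°, λ = -121.30750°
GNSS-05: φ = -30.85222°, λ = -121.18472°
Δλ = 0.1228°
y = sin Δλ · cos φ₂ = 0.001840
x = cos φ₁ sin φ₂ − sin φ₁ cos φ₂ cos Δλ = 0.002956
θ = atan2(y, x) = 31.8928° → 31.8928° (mod 360°)

31.9°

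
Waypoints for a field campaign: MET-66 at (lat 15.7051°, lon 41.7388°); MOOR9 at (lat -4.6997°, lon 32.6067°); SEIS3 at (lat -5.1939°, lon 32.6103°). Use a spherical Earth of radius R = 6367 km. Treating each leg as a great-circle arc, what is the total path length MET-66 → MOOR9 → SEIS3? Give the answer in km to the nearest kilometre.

2535 km

MET-66→MOOR9: c = 0.389518 rad, d = 2480.06 km
MOOR9→SEIS3: c = 0.008626 rad, d = 54.92 km
Total = 2480.06 + 54.92 = 2534.98 km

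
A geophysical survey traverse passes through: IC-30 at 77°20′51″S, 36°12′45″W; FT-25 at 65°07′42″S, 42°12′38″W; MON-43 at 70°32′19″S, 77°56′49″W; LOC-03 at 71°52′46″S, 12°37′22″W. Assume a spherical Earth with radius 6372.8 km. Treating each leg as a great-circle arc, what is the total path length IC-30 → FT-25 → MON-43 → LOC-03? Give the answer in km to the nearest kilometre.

5192 km

IC-30: φ = -77.34750°, λ = -36.21250°
FT-25: φ = -65.12833°, λ = -42.21056°
MON-43: φ = -70.53861°, λ = -77.94694°
LOC-03: φ = -71.87944°, λ = -12.62278°
IC-30→FT-25: c = 0.215635 rad, d = 1374.20 km
FT-25→MON-43: c = 0.248994 rad, d = 1586.79 km
MON-43→LOC-03: c = 0.350024 rad, d = 2230.63 km
Total = 1374.20 + 1586.79 + 2230.63 = 5191.62 km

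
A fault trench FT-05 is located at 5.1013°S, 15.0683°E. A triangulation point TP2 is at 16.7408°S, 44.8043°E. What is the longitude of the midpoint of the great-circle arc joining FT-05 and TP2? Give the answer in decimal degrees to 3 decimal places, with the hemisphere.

29.637°E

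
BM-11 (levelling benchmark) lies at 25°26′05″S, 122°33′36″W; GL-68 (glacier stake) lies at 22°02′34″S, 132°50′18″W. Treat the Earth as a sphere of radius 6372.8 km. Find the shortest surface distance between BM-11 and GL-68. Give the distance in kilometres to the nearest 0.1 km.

BM-11: φ = -25.43472°, λ = -122.56000°
GL-68: φ = -22.04278°, λ = -132.83833°
Δφ = 3.3919°,  Δλ = -10.2783°
a = sin²(Δφ/2) + cos φ₁ cos φ₂ sin²(Δλ/2) = 0.007592
c = 2·arcsin(√a) = 0.174489 rad = 9.9975°
d = R·c = 6372.8 × 0.174489 = 1112.0 km

1112.0 km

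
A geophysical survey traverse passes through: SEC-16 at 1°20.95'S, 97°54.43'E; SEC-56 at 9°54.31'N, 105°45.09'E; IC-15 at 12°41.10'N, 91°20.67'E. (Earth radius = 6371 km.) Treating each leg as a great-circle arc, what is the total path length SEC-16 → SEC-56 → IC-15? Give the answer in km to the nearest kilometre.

SEC-16: φ = -1.34917°, λ = +97.90717°
SEC-56: φ = +9.90517°, λ = +105.75150°
IC-15: φ = +12.68500°, λ = +91.34450°
SEC-16→SEC-56: c = 0.239085 rad, d = 1523.21 km
SEC-56→IC-15: c = 0.251256 rad, d = 1600.75 km
Total = 1523.21 + 1600.75 = 3123.96 km

3124 km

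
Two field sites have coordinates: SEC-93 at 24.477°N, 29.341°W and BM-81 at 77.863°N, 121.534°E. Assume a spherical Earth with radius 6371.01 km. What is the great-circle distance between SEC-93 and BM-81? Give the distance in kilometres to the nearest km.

8477 km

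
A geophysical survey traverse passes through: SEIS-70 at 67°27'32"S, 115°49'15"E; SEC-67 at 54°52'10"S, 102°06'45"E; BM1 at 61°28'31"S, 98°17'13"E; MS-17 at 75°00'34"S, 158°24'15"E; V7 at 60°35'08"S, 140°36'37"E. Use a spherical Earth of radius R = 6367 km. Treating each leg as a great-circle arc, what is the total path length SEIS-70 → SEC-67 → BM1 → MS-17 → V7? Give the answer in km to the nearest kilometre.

6809 km

SEIS-70: φ = -67.45889°, λ = +115.82083°
SEC-67: φ = -54.86944°, λ = +102.11250°
BM1: φ = -61.47528°, λ = +98.28694°
MS-17: φ = -75.00944°, λ = +158.40417°
V7: φ = -60.58556°, λ = +140.61028°
SEIS-70→SEC-67: c = 0.246906 rad, d = 1572.05 km
SEC-67→BM1: c = 0.120499 rad, d = 767.22 km
BM1→MS-17: c = 0.426905 rad, d = 2718.10 km
MS-17→V7: c = 0.275084 rad, d = 1751.46 km
Total = 1572.05 + 767.22 + 2718.10 + 1751.46 = 6808.83 km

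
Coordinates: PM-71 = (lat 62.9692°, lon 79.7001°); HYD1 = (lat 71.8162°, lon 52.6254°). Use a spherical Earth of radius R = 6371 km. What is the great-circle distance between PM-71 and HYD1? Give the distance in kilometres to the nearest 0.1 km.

1495.9 km

Δφ = 8.8470°,  Δλ = -27.0747°
a = sin²(Δφ/2) + cos φ₁ cos φ₂ sin²(Δλ/2) = 0.013720
c = 2·arcsin(√a) = 0.234801 rad = 13.4531°
d = R·c = 6371 × 0.234801 = 1495.9 km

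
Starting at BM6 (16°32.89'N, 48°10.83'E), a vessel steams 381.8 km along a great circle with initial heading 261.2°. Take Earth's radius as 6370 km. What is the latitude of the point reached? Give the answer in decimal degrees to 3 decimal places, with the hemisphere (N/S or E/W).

15.993°N

BM6: φ = +16.54817°, λ = +48.18050°
δ = d/R = 381.8/6370 = 0.059937 rad
φ₂ = arcsin(sin φ₁ cos δ + cos φ₁ sin δ cos θ)
   = arcsin(0.28482·0.99820 + 0.95858·0.05990·-0.15299) = 15.99332°
λ₂ = λ₁ + atan2(sin θ sin δ cos φ₁, cos δ − sin φ₁ sin φ₂) = 44.65001°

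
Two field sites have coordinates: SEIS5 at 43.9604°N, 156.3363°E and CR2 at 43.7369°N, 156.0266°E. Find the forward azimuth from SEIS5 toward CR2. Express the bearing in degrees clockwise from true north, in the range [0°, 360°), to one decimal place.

225.1°

Δλ = -0.3097°
y = sin Δλ · cos φ₂ = -0.003905
x = cos φ₁ sin φ₂ − sin φ₁ cos φ₂ cos Δλ = -0.003893
θ = atan2(y, x) = -134.9122° → 225.0878° (mod 360°)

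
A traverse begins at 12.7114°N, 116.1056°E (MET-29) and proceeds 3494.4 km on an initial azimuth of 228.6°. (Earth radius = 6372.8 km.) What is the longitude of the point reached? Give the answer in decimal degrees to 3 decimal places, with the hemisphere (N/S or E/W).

δ = d/R = 3494.4/6372.8 = 0.548330 rad
φ₂ = arcsin(sin φ₁ cos δ + cos φ₁ sin δ cos θ)
   = arcsin(0.22004·0.85340 + 0.97549·0.52126·-0.66131) = -8.53927°
λ₂ = λ₁ + atan2(sin θ sin δ cos φ₁, cos δ − sin φ₁ sin φ₂) = 92.81540°

92.815°E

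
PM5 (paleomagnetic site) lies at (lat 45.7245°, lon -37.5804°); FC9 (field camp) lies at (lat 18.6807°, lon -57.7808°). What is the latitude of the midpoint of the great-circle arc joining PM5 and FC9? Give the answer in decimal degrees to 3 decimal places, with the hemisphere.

32.598°N

Bx = cos φ₂ cos Δλ = 0.889049,  By = cos φ₂ sin Δλ = -0.327113
φₘ = atan2(sin φ₁ + sin φ₂, √((cos φ₁ + Bx)² + By²)) = 32.59803°
λₘ = λ₁ + atan2(By, cos φ₁ + Bx) = -49.22600°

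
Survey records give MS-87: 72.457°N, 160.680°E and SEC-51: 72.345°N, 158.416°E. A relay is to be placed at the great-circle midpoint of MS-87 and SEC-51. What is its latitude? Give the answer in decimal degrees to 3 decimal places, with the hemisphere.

72.404°N

Bx = cos φ₂ cos Δλ = 0.303048,  By = cos φ₂ sin Δλ = -0.011981
φₘ = atan2(sin φ₁ + sin φ₂, √((cos φ₁ + Bx)² + By²)) = 72.40422°
λₘ = λ₁ + atan2(By, cos φ₁ + Bx) = 159.54451°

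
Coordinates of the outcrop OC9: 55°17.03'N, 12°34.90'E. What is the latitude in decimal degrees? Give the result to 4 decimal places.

55.2838°N

55° + 17.03′/60 = 55 + 0.28383 = 55.2838°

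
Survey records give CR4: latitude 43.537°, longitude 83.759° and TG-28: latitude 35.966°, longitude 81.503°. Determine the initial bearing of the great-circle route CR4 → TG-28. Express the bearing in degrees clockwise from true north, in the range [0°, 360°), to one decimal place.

Δλ = -2.2560°
y = sin Δλ · cos φ₂ = -0.031860
x = cos φ₁ sin φ₂ − sin φ₁ cos φ₂ cos Δλ = -0.131323
θ = atan2(y, x) = -166.3629° → 193.6371° (mod 360°)

193.6°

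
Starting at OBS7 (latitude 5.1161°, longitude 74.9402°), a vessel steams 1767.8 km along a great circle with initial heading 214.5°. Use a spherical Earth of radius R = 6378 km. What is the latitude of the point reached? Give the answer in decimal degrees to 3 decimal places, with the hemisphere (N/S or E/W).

δ = d/R = 1767.8/6378 = 0.277172 rad
φ₂ = arcsin(sin φ₁ cos δ + cos φ₁ sin δ cos θ)
   = arcsin(0.08917·0.96183 + 0.99602·0.27364·-0.82413) = -7.98082°
λ₂ = λ₁ + atan2(sin θ sin δ cos φ₁, cos δ − sin φ₁ sin φ₂) = 65.93610°

7.981°S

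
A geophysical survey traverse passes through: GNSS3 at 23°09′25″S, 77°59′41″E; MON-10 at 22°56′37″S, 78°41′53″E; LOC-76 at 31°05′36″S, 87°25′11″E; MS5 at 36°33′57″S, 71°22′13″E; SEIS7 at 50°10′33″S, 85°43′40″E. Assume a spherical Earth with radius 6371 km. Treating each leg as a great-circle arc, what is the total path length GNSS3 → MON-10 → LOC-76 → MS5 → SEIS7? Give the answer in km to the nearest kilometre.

GNSS3: φ = -23.15694°, λ = +77.99472°
MON-10: φ = -22.94361°, λ = +78.69806°
LOC-76: φ = -31.09333°, λ = +87.41972°
MS5: φ = -36.56583°, λ = +71.37028°
SEIS7: φ = -50.17583°, λ = +85.72778°
GNSS3→MON-10: c = 0.011893 rad, d = 75.77 km
MON-10→LOC-76: c = 0.196365 rad, d = 1251.04 km
LOC-76→MS5: c = 0.251119 rad, d = 1599.88 km
MS5→SEIS7: c = 0.298242 rad, d = 1900.10 km
Total = 75.77 + 1251.04 + 1599.88 + 1900.10 = 4826.79 km

4827 km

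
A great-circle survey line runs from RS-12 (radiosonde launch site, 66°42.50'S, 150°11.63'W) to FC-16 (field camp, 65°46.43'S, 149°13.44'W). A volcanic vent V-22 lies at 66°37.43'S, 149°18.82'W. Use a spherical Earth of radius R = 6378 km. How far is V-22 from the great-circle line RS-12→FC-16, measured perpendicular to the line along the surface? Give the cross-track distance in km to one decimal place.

RS-12: φ = -66.70833°, λ = -150.19383°
FC-16: φ = -65.77383°, λ = -149.22400°
V-22: φ = -66.62383°, λ = -149.31367°
δ₁₃ = central angle RS-12→V-22 = 0.006261 rad  (haversine)
θ₁₃ = bearing RS-12→V-22 = 76.780°,  θ₁₂ = bearing RS-12→FC-16 = 23.135°
dₓₜ = R·arcsin(sin δ₁₃ · sin(θ₁₃ − θ₁₂)) = 6378·arcsin(0.00626·sin(53.644°)) = 32.159 km
|dₓₜ| = 32.159 km

32.2 km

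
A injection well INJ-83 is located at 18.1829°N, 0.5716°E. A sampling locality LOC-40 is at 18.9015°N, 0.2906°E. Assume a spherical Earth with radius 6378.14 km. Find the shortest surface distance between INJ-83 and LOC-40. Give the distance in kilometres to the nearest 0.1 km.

Δφ = 0.7186°,  Δλ = -0.2810°
a = sin²(Δφ/2) + cos φ₁ cos φ₂ sin²(Δλ/2) = 0.000045
c = 2·arcsin(√a) = 0.013376 rad = 0.7664°
d = R·c = 6378.14 × 0.013376 = 85.3 km

85.3 km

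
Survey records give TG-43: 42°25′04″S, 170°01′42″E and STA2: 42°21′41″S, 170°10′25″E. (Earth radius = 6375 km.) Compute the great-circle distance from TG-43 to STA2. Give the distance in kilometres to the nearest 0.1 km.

TG-43: φ = -42.41778°, λ = +170.02833°
STA2: φ = -42.36139°, λ = +170.17361°
Δφ = 0.0564°,  Δλ = 0.1453°
a = sin²(Δφ/2) + cos φ₁ cos φ₂ sin²(Δλ/2) = 0.000001
c = 2·arcsin(√a) = 0.002116 rad = 0.1212°
d = R·c = 6375 × 0.002116 = 13.5 km

13.5 km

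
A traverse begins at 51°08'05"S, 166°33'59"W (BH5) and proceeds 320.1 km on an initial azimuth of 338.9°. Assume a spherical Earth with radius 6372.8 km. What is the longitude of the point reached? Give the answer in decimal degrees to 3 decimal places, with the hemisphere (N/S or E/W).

BH5: φ = -51.13472°, λ = -166.56639°
δ = d/R = 320.1/6372.8 = 0.050229 rad
φ₂ = arcsin(sin φ₁ cos δ + cos φ₁ sin δ cos θ)
   = arcsin(-0.77862·0.99874 + 0.62749·0.05021·0.93295) = -48.43891°
λ₂ = λ₁ + atan2(sin θ sin δ cos φ₁, cos δ − sin φ₁ sin φ₂) = -168.12760°

168.128°W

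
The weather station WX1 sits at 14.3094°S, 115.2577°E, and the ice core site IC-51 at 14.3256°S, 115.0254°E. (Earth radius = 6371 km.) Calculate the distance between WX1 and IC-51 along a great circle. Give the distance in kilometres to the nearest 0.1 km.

Δφ = -0.0162°,  Δλ = -0.2323°
a = sin²(Δφ/2) + cos φ₁ cos φ₂ sin²(Δλ/2) = 0.000004
c = 2·arcsin(√a) = 0.003939 rad = 0.2257°
d = R·c = 6371 × 0.003939 = 25.1 km

25.1 km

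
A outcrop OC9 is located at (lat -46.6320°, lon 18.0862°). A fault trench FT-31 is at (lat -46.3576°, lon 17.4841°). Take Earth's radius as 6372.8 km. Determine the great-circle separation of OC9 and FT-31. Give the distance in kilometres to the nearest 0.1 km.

55.3 km

Δφ = 0.2744°,  Δλ = -0.6021°
a = sin²(Δφ/2) + cos φ₁ cos φ₂ sin²(Δλ/2) = 0.000019
c = 2·arcsin(√a) = 0.008676 rad = 0.4971°
d = R·c = 6372.8 × 0.008676 = 55.3 km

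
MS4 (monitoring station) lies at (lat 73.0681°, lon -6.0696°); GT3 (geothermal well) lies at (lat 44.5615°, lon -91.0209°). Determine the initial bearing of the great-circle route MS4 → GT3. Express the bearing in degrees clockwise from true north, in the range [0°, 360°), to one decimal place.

Δλ = -84.9513°
y = sin Δλ · cos φ₂ = -0.709733
x = cos φ₁ sin φ₂ − sin φ₁ cos φ₂ cos Δλ = 0.144369
θ = atan2(y, x) = -78.5022° → 281.4978° (mod 360°)

281.5°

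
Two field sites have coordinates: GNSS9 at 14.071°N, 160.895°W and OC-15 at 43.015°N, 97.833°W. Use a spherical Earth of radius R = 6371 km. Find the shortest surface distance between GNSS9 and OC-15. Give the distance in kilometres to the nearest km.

Δφ = 28.9440°,  Δλ = 63.0620°
a = sin²(Δφ/2) + cos φ₁ cos φ₂ sin²(Δλ/2) = 0.256420
c = 2·arcsin(√a) = 1.061962 rad = 60.8460°
d = R·c = 6371 × 1.061962 = 6765.8 km

6766 km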